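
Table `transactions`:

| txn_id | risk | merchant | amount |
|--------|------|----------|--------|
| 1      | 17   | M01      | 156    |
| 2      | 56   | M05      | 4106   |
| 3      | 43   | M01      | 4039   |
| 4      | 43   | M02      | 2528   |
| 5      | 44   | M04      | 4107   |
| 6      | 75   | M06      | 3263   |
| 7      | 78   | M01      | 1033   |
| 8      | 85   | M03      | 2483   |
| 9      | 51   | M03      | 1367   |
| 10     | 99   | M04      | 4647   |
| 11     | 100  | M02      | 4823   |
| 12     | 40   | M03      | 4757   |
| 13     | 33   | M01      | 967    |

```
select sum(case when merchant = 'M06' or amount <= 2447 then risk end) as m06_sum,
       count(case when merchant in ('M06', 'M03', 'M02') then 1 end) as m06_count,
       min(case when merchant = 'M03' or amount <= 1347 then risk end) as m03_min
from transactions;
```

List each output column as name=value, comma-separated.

m06_sum=254, m06_count=6, m03_min=17

[m06_sum: merchant = 'M06' or amount <= 2447]
txn_id=1: ✓ → 17
txn_id=2: ✗
txn_id=3: ✗
txn_id=4: ✗
txn_id=5: ✗
txn_id=6: ✓ → 75
txn_id=7: ✓ → 78
txn_id=8: ✗
txn_id=9: ✓ → 51
txn_id=10: ✗
txn_id=11: ✗
txn_id=12: ✗
txn_id=13: ✓ → 33
m06_sum = 17 + 75 + 78 + 51 + 33 = 254
—
[m06_count: merchant in ('M06', 'M03', 'M02')]
txn_id=1: ✗
txn_id=2: ✗
txn_id=3: ✗
txn_id=4: ✓ → 1
txn_id=5: ✗
txn_id=6: ✓ → 1
txn_id=7: ✗
txn_id=8: ✓ → 1
txn_id=9: ✓ → 1
txn_id=10: ✗
txn_id=11: ✓ → 1
txn_id=12: ✓ → 1
txn_id=13: ✗
m06_count = COUNT(1, 1, 1, 1, 1, 1) = 6
—
[m03_min: merchant = 'M03' or amount <= 1347]
txn_id=1: ✓ → 17
txn_id=2: ✗
txn_id=3: ✗
txn_id=4: ✗
txn_id=5: ✗
txn_id=6: ✗
txn_id=7: ✓ → 78
txn_id=8: ✓ → 85
txn_id=9: ✓ → 51
txn_id=10: ✗
txn_id=11: ✗
txn_id=12: ✓ → 40
txn_id=13: ✓ → 33
m03_min = MIN(17, 78, 85, 51, 40, 33) = 17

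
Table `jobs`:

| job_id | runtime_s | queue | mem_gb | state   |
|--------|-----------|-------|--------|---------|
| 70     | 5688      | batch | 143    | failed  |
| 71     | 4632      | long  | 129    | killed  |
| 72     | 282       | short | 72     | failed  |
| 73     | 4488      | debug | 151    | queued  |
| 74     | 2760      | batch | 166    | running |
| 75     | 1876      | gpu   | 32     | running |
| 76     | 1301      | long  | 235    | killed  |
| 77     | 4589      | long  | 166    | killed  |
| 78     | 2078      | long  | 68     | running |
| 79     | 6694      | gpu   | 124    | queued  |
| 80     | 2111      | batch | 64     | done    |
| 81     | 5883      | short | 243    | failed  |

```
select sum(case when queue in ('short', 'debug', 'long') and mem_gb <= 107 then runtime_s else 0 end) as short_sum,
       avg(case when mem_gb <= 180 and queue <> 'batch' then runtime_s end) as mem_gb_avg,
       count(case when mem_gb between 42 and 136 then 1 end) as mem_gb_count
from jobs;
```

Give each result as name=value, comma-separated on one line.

[short_sum: queue in ('short', 'debug', 'long') and mem_gb <= 107]
job_id=70: ✗
job_id=71: ✗
job_id=72: ✓ → 282
job_id=73: ✗
job_id=74: ✗
job_id=75: ✗
job_id=76: ✗
job_id=77: ✗
job_id=78: ✓ → 2078
job_id=79: ✗
job_id=80: ✗
job_id=81: ✗
short_sum = 282 + 2078 = 2360
—
[mem_gb_avg: mem_gb <= 180 and queue <> 'batch']
job_id=70: ✗
job_id=71: ✓ → 4632
job_id=72: ✓ → 282
job_id=73: ✓ → 4488
job_id=74: ✗
job_id=75: ✓ → 1876
job_id=76: ✗
job_id=77: ✓ → 4589
job_id=78: ✓ → 2078
job_id=79: ✓ → 6694
job_id=80: ✗
job_id=81: ✗
mem_gb_avg = (4632 + 282 + 4488 + 1876 + 4589 + 2078 + 6694) / 7 = 3519.8571428571
—
[mem_gb_count: mem_gb between 42 and 136]
job_id=70: ✗
job_id=71: ✓ → 1
job_id=72: ✓ → 1
job_id=73: ✗
job_id=74: ✗
job_id=75: ✗
job_id=76: ✗
job_id=77: ✗
job_id=78: ✓ → 1
job_id=79: ✓ → 1
job_id=80: ✓ → 1
job_id=81: ✗
mem_gb_count = COUNT(1, 1, 1, 1, 1) = 5

short_sum=2360, mem_gb_avg=3519.8571428571, mem_gb_count=5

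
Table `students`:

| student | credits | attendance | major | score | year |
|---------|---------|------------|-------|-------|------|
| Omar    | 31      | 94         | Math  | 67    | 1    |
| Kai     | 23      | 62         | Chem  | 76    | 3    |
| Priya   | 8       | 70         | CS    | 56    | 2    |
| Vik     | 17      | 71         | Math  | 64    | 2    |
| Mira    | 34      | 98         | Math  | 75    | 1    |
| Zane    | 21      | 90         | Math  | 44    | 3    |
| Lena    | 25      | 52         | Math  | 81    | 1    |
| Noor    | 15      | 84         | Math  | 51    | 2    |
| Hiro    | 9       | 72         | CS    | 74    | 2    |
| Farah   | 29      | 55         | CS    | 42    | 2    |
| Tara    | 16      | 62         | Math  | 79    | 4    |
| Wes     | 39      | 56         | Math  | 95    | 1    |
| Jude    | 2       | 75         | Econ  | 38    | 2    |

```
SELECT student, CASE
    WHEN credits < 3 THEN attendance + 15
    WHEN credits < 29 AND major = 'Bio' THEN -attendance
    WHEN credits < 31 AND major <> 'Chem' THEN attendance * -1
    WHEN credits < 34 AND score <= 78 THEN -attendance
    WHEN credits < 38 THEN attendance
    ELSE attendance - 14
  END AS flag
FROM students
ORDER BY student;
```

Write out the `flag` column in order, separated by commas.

-55, -72, 90, -62, -52, 98, -84, -94, -70, -62, -71, 42, -90

student=Farah: credits < 31 AND major <> 'Chem' → -55
student=Hiro: credits < 31 AND major <> 'Chem' → -72
student=Jude: credits < 3 → 90
student=Kai: credits < 34 AND score <= 78 → -62
student=Lena: credits < 31 AND major <> 'Chem' → -52
student=Mira: credits < 38 → 98
student=Noor: credits < 31 AND major <> 'Chem' → -84
student=Omar: credits < 34 AND score <= 78 → -94
student=Priya: credits < 31 AND major <> 'Chem' → -70
student=Tara: credits < 31 AND major <> 'Chem' → -62
student=Vik: credits < 31 AND major <> 'Chem' → -71
student=Wes: ELSE → 42
student=Zane: credits < 31 AND major <> 'Chem' → -90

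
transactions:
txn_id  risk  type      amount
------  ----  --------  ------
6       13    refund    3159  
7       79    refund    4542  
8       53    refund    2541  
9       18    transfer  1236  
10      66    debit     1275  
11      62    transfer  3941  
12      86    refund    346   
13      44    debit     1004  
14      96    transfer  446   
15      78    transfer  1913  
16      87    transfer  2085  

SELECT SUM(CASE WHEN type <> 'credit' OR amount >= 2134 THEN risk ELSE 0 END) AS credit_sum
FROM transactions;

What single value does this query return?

txn_id=6: ✓ → 13
txn_id=7: ✓ → 79
txn_id=8: ✓ → 53
txn_id=9: ✓ → 18
txn_id=10: ✓ → 66
txn_id=11: ✓ → 62
txn_id=12: ✓ → 86
txn_id=13: ✓ → 44
txn_id=14: ✓ → 96
txn_id=15: ✓ → 78
txn_id=16: ✓ → 87
credit_sum = 13 + 79 + 53 + 18 + 66 + 62 + 86 + 44 + 96 + 78 + 87 = 682

682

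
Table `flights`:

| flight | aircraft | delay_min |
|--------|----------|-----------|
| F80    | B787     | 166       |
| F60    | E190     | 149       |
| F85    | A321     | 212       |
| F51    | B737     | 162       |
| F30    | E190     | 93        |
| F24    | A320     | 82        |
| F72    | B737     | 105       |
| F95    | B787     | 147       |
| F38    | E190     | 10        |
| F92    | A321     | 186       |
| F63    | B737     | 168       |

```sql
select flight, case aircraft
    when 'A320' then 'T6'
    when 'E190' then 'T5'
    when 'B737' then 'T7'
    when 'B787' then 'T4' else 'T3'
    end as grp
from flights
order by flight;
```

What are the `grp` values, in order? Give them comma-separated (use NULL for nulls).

flight=F24: aircraft='A320' → T6
flight=F30: aircraft='E190' → T5
flight=F38: aircraft='E190' → T5
flight=F51: aircraft='B737' → T7
flight=F60: aircraft='E190' → T5
flight=F63: aircraft='B737' → T7
flight=F72: aircraft='B737' → T7
flight=F80: aircraft='B787' → T4
flight=F85: ELSE → T3
flight=F92: ELSE → T3
flight=F95: aircraft='B787' → T4

T6, T5, T5, T7, T5, T7, T7, T4, T3, T3, T4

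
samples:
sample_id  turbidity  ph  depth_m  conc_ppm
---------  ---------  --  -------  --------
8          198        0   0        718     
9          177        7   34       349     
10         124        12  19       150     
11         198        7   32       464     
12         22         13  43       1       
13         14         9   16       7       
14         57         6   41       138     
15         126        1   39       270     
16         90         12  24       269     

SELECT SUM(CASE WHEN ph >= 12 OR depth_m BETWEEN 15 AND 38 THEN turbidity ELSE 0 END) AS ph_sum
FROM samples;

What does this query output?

sample_id=8: ✗
sample_id=9: ✓ → 177
sample_id=10: ✓ → 124
sample_id=11: ✓ → 198
sample_id=12: ✓ → 22
sample_id=13: ✓ → 14
sample_id=14: ✗
sample_id=15: ✗
sample_id=16: ✓ → 90
ph_sum = 177 + 124 + 198 + 22 + 14 + 90 = 625

625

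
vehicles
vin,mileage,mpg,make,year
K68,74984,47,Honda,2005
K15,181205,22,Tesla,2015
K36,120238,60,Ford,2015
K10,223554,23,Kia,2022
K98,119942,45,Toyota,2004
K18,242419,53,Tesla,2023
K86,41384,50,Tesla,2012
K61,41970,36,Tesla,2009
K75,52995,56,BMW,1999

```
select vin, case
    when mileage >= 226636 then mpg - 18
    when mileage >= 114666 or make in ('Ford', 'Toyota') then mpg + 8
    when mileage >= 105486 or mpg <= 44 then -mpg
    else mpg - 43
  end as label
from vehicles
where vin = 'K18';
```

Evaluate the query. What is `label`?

vin = K18: mileage=242419, mpg=53, make=Tesla, year=2023.
mileage >= 226636 → true → 35

35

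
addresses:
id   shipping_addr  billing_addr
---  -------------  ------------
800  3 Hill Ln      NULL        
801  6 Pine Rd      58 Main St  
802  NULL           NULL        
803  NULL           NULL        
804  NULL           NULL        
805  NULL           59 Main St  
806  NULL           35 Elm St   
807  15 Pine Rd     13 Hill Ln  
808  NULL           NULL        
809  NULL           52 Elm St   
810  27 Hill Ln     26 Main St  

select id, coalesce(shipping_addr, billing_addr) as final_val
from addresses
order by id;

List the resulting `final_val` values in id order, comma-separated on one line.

id=800: shipping_addr=3 Hill Ln → 3 Hill Ln
id=801: shipping_addr=6 Pine Rd → 6 Pine Rd
id=802: shipping_addr=NULL, billing_addr=NULL (all NULL) → NULL
id=803: shipping_addr=NULL, billing_addr=NULL (all NULL) → NULL
id=804: shipping_addr=NULL, billing_addr=NULL (all NULL) → NULL
id=805: shipping_addr=NULL, billing_addr=59 Main St → 59 Main St
id=806: shipping_addr=NULL, billing_addr=35 Elm St → 35 Elm St
id=807: shipping_addr=15 Pine Rd → 15 Pine Rd
id=808: shipping_addr=NULL, billing_addr=NULL (all NULL) → NULL
id=809: shipping_addr=NULL, billing_addr=52 Elm St → 52 Elm St
id=810: shipping_addr=27 Hill Ln → 27 Hill Ln

3 Hill Ln, 6 Pine Rd, NULL, NULL, NULL, 59 Main St, 35 Elm St, 15 Pine Rd, NULL, 52 Elm St, 27 Hill Ln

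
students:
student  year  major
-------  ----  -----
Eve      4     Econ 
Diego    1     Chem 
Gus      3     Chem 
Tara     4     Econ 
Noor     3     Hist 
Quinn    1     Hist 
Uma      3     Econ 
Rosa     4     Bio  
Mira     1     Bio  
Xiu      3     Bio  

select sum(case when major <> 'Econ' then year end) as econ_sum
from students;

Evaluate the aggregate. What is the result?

16

student=Eve: ✗
student=Diego: ✓ → 1
student=Gus: ✓ → 3
student=Tara: ✗
student=Noor: ✓ → 3
student=Quinn: ✓ → 1
student=Uma: ✗
student=Rosa: ✓ → 4
student=Mira: ✓ → 1
student=Xiu: ✓ → 3
econ_sum = 1 + 3 + 3 + 1 + 4 + 1 + 3 = 16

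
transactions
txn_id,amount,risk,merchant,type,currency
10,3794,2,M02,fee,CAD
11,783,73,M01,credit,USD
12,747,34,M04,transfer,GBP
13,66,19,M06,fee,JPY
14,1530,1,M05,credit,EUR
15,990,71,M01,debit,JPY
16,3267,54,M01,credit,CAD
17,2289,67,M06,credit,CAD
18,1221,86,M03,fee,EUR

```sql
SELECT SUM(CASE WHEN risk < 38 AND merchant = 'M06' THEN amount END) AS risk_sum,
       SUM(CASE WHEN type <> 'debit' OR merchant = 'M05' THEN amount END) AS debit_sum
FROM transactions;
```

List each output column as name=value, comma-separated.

risk_sum=66, debit_sum=13697

[risk_sum: risk < 38 AND merchant = 'M06']
txn_id=10: ✗
txn_id=11: ✗
txn_id=12: ✗
txn_id=13: ✓ → 66
txn_id=14: ✗
txn_id=15: ✗
txn_id=16: ✗
txn_id=17: ✗
txn_id=18: ✗
risk_sum = 66
—
[debit_sum: type <> 'debit' OR merchant = 'M05']
txn_id=10: ✓ → 3794
txn_id=11: ✓ → 783
txn_id=12: ✓ → 747
txn_id=13: ✓ → 66
txn_id=14: ✓ → 1530
txn_id=15: ✗
txn_id=16: ✓ → 3267
txn_id=17: ✓ → 2289
txn_id=18: ✓ → 1221
debit_sum = 3794 + 783 + 747 + 66 + 1530 + 3267 + 2289 + 1221 = 13697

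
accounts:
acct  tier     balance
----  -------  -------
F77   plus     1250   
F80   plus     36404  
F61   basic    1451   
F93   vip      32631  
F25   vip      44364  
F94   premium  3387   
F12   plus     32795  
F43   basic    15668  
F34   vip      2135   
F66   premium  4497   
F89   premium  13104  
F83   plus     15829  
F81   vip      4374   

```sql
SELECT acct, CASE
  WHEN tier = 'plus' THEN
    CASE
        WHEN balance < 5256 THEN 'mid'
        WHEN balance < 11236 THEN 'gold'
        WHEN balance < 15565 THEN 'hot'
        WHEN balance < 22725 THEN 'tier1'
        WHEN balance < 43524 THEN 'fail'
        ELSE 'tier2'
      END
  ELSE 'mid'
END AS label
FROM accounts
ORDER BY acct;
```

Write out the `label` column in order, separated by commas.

fail, mid, mid, mid, mid, mid, mid, fail, mid, tier1, mid, mid, mid

acct=F12: tier='plus' → inner[balance < 43524] → fail
acct=F25: tier='vip' → outer ELSE → mid
acct=F34: tier='vip' → outer ELSE → mid
acct=F43: tier='basic' → outer ELSE → mid
acct=F61: tier='basic' → outer ELSE → mid
acct=F66: tier='premium' → outer ELSE → mid
acct=F77: tier='plus' → inner[balance < 5256] → mid
acct=F80: tier='plus' → inner[balance < 43524] → fail
acct=F81: tier='vip' → outer ELSE → mid
acct=F83: tier='plus' → inner[balance < 22725] → tier1
acct=F89: tier='premium' → outer ELSE → mid
acct=F93: tier='vip' → outer ELSE → mid
acct=F94: tier='premium' → outer ELSE → mid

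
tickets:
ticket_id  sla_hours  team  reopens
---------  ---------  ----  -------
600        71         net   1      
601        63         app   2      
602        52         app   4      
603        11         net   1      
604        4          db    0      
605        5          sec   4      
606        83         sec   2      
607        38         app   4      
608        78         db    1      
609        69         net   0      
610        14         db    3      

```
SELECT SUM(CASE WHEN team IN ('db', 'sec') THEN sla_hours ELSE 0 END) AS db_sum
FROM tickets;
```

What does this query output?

ticket_id=600: ✗
ticket_id=601: ✗
ticket_id=602: ✗
ticket_id=603: ✗
ticket_id=604: ✓ → 4
ticket_id=605: ✓ → 5
ticket_id=606: ✓ → 83
ticket_id=607: ✗
ticket_id=608: ✓ → 78
ticket_id=609: ✗
ticket_id=610: ✓ → 14
db_sum = 4 + 5 + 83 + 78 + 14 = 184

184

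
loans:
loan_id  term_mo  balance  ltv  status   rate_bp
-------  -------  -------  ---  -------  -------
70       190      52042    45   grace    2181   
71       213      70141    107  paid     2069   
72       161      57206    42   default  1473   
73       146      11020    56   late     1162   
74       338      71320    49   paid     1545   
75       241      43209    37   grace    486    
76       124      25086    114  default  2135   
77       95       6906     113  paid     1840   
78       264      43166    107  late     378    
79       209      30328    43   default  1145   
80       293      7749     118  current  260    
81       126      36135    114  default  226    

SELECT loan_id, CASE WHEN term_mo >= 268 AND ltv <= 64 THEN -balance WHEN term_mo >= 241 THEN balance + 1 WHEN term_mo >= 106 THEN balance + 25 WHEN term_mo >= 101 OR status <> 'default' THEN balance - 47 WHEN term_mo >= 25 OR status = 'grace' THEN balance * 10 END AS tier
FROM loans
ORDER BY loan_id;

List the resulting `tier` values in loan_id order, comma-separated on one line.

loan_id=70: term_mo >= 106 → 52067
loan_id=71: term_mo >= 106 → 70166
loan_id=72: term_mo >= 106 → 57231
loan_id=73: term_mo >= 106 → 11045
loan_id=74: term_mo >= 268 AND ltv <= 64 → -71320
loan_id=75: term_mo >= 241 → 43210
loan_id=76: term_mo >= 106 → 25111
loan_id=77: term_mo >= 101 OR status <> 'default' → 6859
loan_id=78: term_mo >= 241 → 43167
loan_id=79: term_mo >= 106 → 30353
loan_id=80: term_mo >= 241 → 7750
loan_id=81: term_mo >= 106 → 36160

52067, 70166, 57231, 11045, -71320, 43210, 25111, 6859, 43167, 30353, 7750, 36160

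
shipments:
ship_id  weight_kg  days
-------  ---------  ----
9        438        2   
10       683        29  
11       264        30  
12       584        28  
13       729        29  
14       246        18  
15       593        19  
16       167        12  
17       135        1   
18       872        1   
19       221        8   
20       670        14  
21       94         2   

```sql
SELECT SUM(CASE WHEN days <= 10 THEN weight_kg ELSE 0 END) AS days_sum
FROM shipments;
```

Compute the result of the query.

1760

ship_id=9: ✓ → 438
ship_id=10: ✗
ship_id=11: ✗
ship_id=12: ✗
ship_id=13: ✗
ship_id=14: ✗
ship_id=15: ✗
ship_id=16: ✗
ship_id=17: ✓ → 135
ship_id=18: ✓ → 872
ship_id=19: ✓ → 221
ship_id=20: ✗
ship_id=21: ✓ → 94
days_sum = 438 + 135 + 872 + 221 + 94 = 1760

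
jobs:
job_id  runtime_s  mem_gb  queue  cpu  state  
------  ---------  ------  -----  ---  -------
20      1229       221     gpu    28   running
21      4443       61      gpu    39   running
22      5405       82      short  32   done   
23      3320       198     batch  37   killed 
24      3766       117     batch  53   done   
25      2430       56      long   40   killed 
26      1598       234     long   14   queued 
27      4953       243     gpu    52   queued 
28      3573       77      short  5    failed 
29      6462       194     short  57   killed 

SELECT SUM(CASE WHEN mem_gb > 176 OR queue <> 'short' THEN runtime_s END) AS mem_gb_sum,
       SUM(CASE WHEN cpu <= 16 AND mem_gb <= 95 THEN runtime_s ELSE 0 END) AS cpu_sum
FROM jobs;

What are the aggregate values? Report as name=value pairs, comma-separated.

[mem_gb_sum: mem_gb > 176 OR queue <> 'short']
job_id=20: ✓ → 1229
job_id=21: ✓ → 4443
job_id=22: ✗
job_id=23: ✓ → 3320
job_id=24: ✓ → 3766
job_id=25: ✓ → 2430
job_id=26: ✓ → 1598
job_id=27: ✓ → 4953
job_id=28: ✗
job_id=29: ✓ → 6462
mem_gb_sum = 1229 + 4443 + 3320 + 3766 + 2430 + 1598 + 4953 + 6462 = 28201
—
[cpu_sum: cpu <= 16 AND mem_gb <= 95]
job_id=20: ✗
job_id=21: ✗
job_id=22: ✗
job_id=23: ✗
job_id=24: ✗
job_id=25: ✗
job_id=26: ✗
job_id=27: ✗
job_id=28: ✓ → 3573
job_id=29: ✗
cpu_sum = 3573

mem_gb_sum=28201, cpu_sum=3573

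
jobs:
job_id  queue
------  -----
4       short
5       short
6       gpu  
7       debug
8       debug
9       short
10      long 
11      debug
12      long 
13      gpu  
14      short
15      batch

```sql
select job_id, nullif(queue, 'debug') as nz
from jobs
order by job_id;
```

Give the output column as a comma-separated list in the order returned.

short, short, gpu, NULL, NULL, short, long, NULL, long, gpu, short, batch

job_id=4: queue=short vs debug: differ → short
job_id=5: queue=short vs debug: differ → short
job_id=6: queue=gpu vs debug: differ → gpu
job_id=7: queue=debug vs debug: equal → NULL
job_id=8: queue=debug vs debug: equal → NULL
job_id=9: queue=short vs debug: differ → short
job_id=10: queue=long vs debug: differ → long
job_id=11: queue=debug vs debug: equal → NULL
job_id=12: queue=long vs debug: differ → long
job_id=13: queue=gpu vs debug: differ → gpu
job_id=14: queue=short vs debug: differ → short
job_id=15: queue=batch vs debug: differ → batch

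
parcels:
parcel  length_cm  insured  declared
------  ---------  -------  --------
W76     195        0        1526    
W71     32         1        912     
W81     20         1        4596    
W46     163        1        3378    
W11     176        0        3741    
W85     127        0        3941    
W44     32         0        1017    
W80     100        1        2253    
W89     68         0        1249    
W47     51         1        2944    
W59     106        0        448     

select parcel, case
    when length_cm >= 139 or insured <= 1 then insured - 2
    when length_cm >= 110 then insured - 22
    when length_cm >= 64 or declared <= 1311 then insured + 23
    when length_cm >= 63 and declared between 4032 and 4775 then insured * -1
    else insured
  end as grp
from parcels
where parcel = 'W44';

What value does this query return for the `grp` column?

-2

parcel = W44: length_cm=32, insured=0, declared=1017.
length_cm >= 139 or insured <= 1 → true → -2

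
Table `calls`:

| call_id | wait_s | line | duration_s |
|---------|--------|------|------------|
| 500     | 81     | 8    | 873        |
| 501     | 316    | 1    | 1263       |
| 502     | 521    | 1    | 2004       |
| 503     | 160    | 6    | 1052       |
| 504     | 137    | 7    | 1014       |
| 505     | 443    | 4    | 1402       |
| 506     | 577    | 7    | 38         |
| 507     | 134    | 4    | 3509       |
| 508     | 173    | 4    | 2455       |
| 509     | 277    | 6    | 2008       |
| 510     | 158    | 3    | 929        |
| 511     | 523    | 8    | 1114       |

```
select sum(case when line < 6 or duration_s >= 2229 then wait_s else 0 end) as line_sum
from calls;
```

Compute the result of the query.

call_id=500: ✗
call_id=501: ✓ → 316
call_id=502: ✓ → 521
call_id=503: ✗
call_id=504: ✗
call_id=505: ✓ → 443
call_id=506: ✗
call_id=507: ✓ → 134
call_id=508: ✓ → 173
call_id=509: ✗
call_id=510: ✓ → 158
call_id=511: ✗
line_sum = 316 + 521 + 443 + 134 + 173 + 158 = 1745

1745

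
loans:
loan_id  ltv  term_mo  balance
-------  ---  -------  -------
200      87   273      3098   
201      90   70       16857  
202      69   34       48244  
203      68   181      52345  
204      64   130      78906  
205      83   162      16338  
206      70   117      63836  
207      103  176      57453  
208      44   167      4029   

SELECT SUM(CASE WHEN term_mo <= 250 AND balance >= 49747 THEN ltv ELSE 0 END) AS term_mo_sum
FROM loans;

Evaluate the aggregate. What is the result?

305

loan_id=200: ✗
loan_id=201: ✗
loan_id=202: ✗
loan_id=203: ✓ → 68
loan_id=204: ✓ → 64
loan_id=205: ✗
loan_id=206: ✓ → 70
loan_id=207: ✓ → 103
loan_id=208: ✗
term_mo_sum = 68 + 64 + 70 + 103 = 305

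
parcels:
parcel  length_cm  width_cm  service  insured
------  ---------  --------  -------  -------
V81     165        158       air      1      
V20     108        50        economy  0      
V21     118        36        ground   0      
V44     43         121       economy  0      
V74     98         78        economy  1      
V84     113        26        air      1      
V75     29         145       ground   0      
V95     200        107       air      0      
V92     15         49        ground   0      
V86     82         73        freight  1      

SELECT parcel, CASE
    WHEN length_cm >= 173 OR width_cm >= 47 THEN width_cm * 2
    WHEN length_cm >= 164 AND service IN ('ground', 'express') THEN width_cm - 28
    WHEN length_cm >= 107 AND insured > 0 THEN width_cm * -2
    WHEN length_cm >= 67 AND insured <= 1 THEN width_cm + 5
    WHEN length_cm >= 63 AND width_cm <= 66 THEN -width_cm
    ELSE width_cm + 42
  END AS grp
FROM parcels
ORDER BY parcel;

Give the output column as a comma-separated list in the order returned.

100, 41, 242, 156, 290, 316, -52, 146, 98, 214

parcel=V20: length_cm >= 173 OR width_cm >= 47 → 100
parcel=V21: length_cm >= 67 AND insured <= 1 → 41
parcel=V44: length_cm >= 173 OR width_cm >= 47 → 242
parcel=V74: length_cm >= 173 OR width_cm >= 47 → 156
parcel=V75: length_cm >= 173 OR width_cm >= 47 → 290
parcel=V81: length_cm >= 173 OR width_cm >= 47 → 316
parcel=V84: length_cm >= 107 AND insured > 0 → -52
parcel=V86: length_cm >= 173 OR width_cm >= 47 → 146
parcel=V92: length_cm >= 173 OR width_cm >= 47 → 98
parcel=V95: length_cm >= 173 OR width_cm >= 47 → 214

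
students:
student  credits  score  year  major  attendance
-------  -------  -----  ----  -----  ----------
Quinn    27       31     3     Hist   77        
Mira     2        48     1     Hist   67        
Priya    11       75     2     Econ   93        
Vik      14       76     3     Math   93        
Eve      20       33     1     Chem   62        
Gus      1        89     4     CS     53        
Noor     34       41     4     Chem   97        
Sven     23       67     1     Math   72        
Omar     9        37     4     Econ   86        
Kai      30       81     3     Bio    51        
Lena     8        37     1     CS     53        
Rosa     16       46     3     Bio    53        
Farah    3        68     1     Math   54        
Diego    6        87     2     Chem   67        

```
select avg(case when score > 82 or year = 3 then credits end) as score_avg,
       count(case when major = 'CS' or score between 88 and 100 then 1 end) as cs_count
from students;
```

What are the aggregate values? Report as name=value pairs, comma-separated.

[score_avg: score > 82 or year = 3]
student=Quinn: ✓ → 27
student=Mira: ✗
student=Priya: ✗
student=Vik: ✓ → 14
student=Eve: ✗
student=Gus: ✓ → 1
student=Noor: ✗
student=Sven: ✗
student=Omar: ✗
student=Kai: ✓ → 30
student=Lena: ✗
student=Rosa: ✓ → 16
student=Farah: ✗
student=Diego: ✓ → 6
score_avg = (27 + 14 + 1 + 30 + 16 + 6) / 6 = 15.6666666667
—
[cs_count: major = 'CS' or score between 88 and 100]
student=Quinn: ✗
student=Mira: ✗
student=Priya: ✗
student=Vik: ✗
student=Eve: ✗
student=Gus: ✓ → 1
student=Noor: ✗
student=Sven: ✗
student=Omar: ✗
student=Kai: ✗
student=Lena: ✓ → 1
student=Rosa: ✗
student=Farah: ✗
student=Diego: ✗
cs_count = COUNT(1, 1) = 2

score_avg=15.6666666667, cs_count=2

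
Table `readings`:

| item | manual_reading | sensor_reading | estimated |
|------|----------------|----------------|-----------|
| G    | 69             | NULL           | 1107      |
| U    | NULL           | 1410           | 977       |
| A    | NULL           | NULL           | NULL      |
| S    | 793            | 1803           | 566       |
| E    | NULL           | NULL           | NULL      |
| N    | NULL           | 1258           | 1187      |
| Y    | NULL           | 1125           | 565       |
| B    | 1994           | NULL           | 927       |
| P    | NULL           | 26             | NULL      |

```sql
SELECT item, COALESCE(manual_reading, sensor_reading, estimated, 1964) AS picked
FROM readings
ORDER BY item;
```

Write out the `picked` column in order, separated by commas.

item=A: manual_reading=NULL, sensor_reading=NULL, estimated=NULL, → literal 1964 → 1964
item=B: manual_reading=1994 → 1994
item=E: manual_reading=NULL, sensor_reading=NULL, estimated=NULL, → literal 1964 → 1964
item=G: manual_reading=69 → 69
item=N: manual_reading=NULL, sensor_reading=1258 → 1258
item=P: manual_reading=NULL, sensor_reading=26 → 26
item=S: manual_reading=793 → 793
item=U: manual_reading=NULL, sensor_reading=1410 → 1410
item=Y: manual_reading=NULL, sensor_reading=1125 → 1125

1964, 1994, 1964, 69, 1258, 26, 793, 1410, 1125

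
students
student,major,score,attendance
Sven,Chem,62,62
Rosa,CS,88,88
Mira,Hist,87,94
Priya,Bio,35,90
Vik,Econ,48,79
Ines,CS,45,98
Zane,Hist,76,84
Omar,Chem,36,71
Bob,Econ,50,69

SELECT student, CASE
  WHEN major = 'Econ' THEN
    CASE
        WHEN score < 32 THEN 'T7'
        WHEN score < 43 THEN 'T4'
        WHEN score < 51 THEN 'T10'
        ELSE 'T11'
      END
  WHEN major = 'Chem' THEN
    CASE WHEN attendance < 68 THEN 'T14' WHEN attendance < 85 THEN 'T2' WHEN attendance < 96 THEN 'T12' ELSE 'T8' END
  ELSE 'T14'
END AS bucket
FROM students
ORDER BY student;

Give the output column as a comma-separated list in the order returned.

student=Bob: major='Econ' → inner[score < 51] → T10
student=Ines: major='CS' → outer ELSE → T14
student=Mira: major='Hist' → outer ELSE → T14
student=Omar: major='Chem' → inner[attendance < 85] → T2
student=Priya: major='Bio' → outer ELSE → T14
student=Rosa: major='CS' → outer ELSE → T14
student=Sven: major='Chem' → inner[attendance < 68] → T14
student=Vik: major='Econ' → inner[score < 51] → T10
student=Zane: major='Hist' → outer ELSE → T14

T10, T14, T14, T2, T14, T14, T14, T10, T14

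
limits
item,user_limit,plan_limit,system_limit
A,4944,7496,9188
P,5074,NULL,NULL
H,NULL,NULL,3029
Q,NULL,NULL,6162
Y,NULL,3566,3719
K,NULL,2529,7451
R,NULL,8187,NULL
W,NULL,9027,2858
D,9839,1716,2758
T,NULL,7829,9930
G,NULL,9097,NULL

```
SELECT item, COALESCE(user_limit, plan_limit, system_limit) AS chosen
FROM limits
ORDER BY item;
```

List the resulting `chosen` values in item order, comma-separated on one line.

item=A: user_limit=4944 → 4944
item=D: user_limit=9839 → 9839
item=G: user_limit=NULL, plan_limit=9097 → 9097
item=H: user_limit=NULL, plan_limit=NULL, system_limit=3029 → 3029
item=K: user_limit=NULL, plan_limit=2529 → 2529
item=P: user_limit=5074 → 5074
item=Q: user_limit=NULL, plan_limit=NULL, system_limit=6162 → 6162
item=R: user_limit=NULL, plan_limit=8187 → 8187
item=T: user_limit=NULL, plan_limit=7829 → 7829
item=W: user_limit=NULL, plan_limit=9027 → 9027
item=Y: user_limit=NULL, plan_limit=3566 → 3566

4944, 9839, 9097, 3029, 2529, 5074, 6162, 8187, 7829, 9027, 3566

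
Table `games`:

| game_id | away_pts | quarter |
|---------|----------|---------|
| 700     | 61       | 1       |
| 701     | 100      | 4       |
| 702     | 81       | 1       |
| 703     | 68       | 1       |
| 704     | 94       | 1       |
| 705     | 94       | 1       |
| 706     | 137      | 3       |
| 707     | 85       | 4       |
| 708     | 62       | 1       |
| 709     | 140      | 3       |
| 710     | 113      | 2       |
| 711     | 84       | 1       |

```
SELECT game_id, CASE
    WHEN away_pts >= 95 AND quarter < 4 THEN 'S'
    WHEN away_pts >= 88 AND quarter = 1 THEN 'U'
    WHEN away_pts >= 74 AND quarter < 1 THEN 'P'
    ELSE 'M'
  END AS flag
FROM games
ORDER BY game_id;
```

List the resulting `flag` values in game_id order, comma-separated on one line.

game_id=700: ELSE → M
game_id=701: ELSE → M
game_id=702: ELSE → M
game_id=703: ELSE → M
game_id=704: away_pts >= 88 AND quarter = 1 → U
game_id=705: away_pts >= 88 AND quarter = 1 → U
game_id=706: away_pts >= 95 AND quarter < 4 → S
game_id=707: ELSE → M
game_id=708: ELSE → M
game_id=709: away_pts >= 95 AND quarter < 4 → S
game_id=710: away_pts >= 95 AND quarter < 4 → S
game_id=711: ELSE → M

M, M, M, M, U, U, S, M, M, S, S, M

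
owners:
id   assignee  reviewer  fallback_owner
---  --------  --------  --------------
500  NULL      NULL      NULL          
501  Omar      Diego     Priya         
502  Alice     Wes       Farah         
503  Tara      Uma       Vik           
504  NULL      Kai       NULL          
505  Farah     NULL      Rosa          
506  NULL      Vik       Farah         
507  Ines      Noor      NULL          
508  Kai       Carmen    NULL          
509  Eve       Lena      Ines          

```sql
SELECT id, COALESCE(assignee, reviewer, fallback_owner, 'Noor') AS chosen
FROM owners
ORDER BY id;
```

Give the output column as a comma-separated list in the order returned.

Noor, Omar, Alice, Tara, Kai, Farah, Vik, Ines, Kai, Eve

id=500: assignee=NULL, reviewer=NULL, fallback_owner=NULL, → literal Noor → Noor
id=501: assignee=Omar → Omar
id=502: assignee=Alice → Alice
id=503: assignee=Tara → Tara
id=504: assignee=NULL, reviewer=Kai → Kai
id=505: assignee=Farah → Farah
id=506: assignee=NULL, reviewer=Vik → Vik
id=507: assignee=Ines → Ines
id=508: assignee=Kai → Kai
id=509: assignee=Eve → Eve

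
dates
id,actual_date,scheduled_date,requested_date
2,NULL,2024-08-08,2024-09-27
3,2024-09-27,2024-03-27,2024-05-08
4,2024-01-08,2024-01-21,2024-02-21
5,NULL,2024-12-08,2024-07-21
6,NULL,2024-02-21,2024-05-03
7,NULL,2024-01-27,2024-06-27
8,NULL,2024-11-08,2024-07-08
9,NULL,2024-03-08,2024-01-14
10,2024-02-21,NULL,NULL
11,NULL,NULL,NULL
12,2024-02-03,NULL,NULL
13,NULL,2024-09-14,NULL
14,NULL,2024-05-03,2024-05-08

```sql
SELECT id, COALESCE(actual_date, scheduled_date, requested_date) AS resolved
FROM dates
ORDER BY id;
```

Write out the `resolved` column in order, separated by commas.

id=2: actual_date=NULL, scheduled_date=2024-08-08 → 2024-08-08
id=3: actual_date=2024-09-27 → 2024-09-27
id=4: actual_date=2024-01-08 → 2024-01-08
id=5: actual_date=NULL, scheduled_date=2024-12-08 → 2024-12-08
id=6: actual_date=NULL, scheduled_date=2024-02-21 → 2024-02-21
id=7: actual_date=NULL, scheduled_date=2024-01-27 → 2024-01-27
id=8: actual_date=NULL, scheduled_date=2024-11-08 → 2024-11-08
id=9: actual_date=NULL, scheduled_date=2024-03-08 → 2024-03-08
id=10: actual_date=2024-02-21 → 2024-02-21
id=11: actual_date=NULL, scheduled_date=NULL, requested_date=NULL (all NULL) → NULL
id=12: actual_date=2024-02-03 → 2024-02-03
id=13: actual_date=NULL, scheduled_date=2024-09-14 → 2024-09-14
id=14: actual_date=NULL, scheduled_date=2024-05-03 → 2024-05-03

2024-08-08, 2024-09-27, 2024-01-08, 2024-12-08, 2024-02-21, 2024-01-27, 2024-11-08, 2024-03-08, 2024-02-21, NULL, 2024-02-03, 2024-09-14, 2024-05-03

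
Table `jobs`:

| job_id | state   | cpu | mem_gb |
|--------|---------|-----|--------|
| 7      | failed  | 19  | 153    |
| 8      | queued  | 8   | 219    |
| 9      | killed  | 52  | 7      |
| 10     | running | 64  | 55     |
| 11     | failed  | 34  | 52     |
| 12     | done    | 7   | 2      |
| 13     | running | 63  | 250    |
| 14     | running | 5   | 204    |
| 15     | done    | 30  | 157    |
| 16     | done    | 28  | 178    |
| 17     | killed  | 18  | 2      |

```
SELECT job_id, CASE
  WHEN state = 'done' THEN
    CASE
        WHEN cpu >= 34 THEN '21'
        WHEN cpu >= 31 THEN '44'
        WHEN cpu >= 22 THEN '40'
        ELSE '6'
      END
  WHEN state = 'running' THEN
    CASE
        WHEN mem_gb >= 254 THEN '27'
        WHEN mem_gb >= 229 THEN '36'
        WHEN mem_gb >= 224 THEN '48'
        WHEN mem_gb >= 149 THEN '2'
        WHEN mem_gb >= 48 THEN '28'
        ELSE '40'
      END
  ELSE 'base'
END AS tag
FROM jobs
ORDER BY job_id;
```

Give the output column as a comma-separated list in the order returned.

base, base, base, 28, base, 6, 36, 2, 40, 40, base

job_id=7: state='failed' → outer ELSE → base
job_id=8: state='queued' → outer ELSE → base
job_id=9: state='killed' → outer ELSE → base
job_id=10: state='running' → inner[mem_gb >= 48] → 28
job_id=11: state='failed' → outer ELSE → base
job_id=12: state='done' → inner[ELSE] → 6
job_id=13: state='running' → inner[mem_gb >= 229] → 36
job_id=14: state='running' → inner[mem_gb >= 149] → 2
job_id=15: state='done' → inner[cpu >= 22] → 40
job_id=16: state='done' → inner[cpu >= 22] → 40
job_id=17: state='killed' → outer ELSE → base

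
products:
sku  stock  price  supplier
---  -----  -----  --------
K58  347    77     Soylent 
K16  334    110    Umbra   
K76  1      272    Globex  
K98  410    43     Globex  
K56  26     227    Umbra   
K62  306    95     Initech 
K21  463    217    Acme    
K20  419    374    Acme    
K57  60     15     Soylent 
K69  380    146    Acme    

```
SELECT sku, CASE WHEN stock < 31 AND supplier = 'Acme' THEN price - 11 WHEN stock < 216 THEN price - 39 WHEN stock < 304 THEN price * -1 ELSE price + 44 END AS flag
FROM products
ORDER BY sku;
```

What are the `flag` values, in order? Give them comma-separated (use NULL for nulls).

154, 418, 261, 188, -24, 121, 139, 190, 233, 87

sku=K16: ELSE → 154
sku=K20: ELSE → 418
sku=K21: ELSE → 261
sku=K56: stock < 216 → 188
sku=K57: stock < 216 → -24
sku=K58: ELSE → 121
sku=K62: ELSE → 139
sku=K69: ELSE → 190
sku=K76: stock < 216 → 233
sku=K98: ELSE → 87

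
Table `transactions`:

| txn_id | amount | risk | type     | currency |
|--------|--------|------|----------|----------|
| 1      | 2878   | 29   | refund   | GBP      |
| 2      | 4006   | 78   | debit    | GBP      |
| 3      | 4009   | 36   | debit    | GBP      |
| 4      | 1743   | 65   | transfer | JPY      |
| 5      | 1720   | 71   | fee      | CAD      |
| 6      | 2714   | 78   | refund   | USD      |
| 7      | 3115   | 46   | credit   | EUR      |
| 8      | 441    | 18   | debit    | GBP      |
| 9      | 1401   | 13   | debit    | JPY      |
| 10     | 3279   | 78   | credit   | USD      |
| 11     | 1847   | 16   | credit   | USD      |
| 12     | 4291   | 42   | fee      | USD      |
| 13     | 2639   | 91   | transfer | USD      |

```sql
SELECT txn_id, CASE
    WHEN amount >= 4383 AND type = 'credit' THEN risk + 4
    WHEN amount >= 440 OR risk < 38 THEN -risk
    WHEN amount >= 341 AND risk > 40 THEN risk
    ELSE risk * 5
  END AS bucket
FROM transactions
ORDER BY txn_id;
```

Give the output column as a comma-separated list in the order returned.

txn_id=1: amount >= 440 OR risk < 38 → -29
txn_id=2: amount >= 440 OR risk < 38 → -78
txn_id=3: amount >= 440 OR risk < 38 → -36
txn_id=4: amount >= 440 OR risk < 38 → -65
txn_id=5: amount >= 440 OR risk < 38 → -71
txn_id=6: amount >= 440 OR risk < 38 → -78
txn_id=7: amount >= 440 OR risk < 38 → -46
txn_id=8: amount >= 440 OR risk < 38 → -18
txn_id=9: amount >= 440 OR risk < 38 → -13
txn_id=10: amount >= 440 OR risk < 38 → -78
txn_id=11: amount >= 440 OR risk < 38 → -16
txn_id=12: amount >= 440 OR risk < 38 → -42
txn_id=13: amount >= 440 OR risk < 38 → -91

-29, -78, -36, -65, -71, -78, -46, -18, -13, -78, -16, -42, -91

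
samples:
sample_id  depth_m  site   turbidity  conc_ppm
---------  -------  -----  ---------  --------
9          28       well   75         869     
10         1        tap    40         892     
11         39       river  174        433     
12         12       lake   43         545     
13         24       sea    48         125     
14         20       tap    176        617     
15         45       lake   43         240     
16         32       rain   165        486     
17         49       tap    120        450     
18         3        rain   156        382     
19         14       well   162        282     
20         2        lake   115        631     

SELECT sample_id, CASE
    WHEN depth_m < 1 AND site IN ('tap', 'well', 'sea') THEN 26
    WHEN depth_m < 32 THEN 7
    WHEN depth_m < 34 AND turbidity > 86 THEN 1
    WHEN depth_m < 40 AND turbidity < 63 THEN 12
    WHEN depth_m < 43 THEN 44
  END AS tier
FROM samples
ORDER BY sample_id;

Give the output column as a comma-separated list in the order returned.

7, 7, 44, 7, 7, 7, NULL, 1, NULL, 7, 7, 7

sample_id=9: depth_m < 32 → 7
sample_id=10: depth_m < 32 → 7
sample_id=11: depth_m < 43 → 44
sample_id=12: depth_m < 32 → 7
sample_id=13: depth_m < 32 → 7
sample_id=14: depth_m < 32 → 7
sample_id=15: (no match → NULL) → NULL
sample_id=16: depth_m < 34 AND turbidity > 86 → 1
sample_id=17: (no match → NULL) → NULL
sample_id=18: depth_m < 32 → 7
sample_id=19: depth_m < 32 → 7
sample_id=20: depth_m < 32 → 7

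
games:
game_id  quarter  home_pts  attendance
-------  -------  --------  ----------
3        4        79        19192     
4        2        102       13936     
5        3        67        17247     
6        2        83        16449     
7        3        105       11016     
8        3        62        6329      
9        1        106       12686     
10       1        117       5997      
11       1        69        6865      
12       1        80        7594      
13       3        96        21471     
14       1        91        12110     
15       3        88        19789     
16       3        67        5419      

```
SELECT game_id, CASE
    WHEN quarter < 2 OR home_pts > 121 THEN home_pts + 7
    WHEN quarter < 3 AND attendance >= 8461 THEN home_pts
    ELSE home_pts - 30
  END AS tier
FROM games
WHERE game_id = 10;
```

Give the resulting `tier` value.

game_id = 10: quarter=1, home_pts=117, attendance=5997.
quarter < 2 OR home_pts > 121 → true → 124

124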